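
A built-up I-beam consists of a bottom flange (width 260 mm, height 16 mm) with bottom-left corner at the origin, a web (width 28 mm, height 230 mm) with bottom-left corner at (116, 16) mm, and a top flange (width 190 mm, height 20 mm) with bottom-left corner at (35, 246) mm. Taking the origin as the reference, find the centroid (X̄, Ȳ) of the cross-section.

bottom flange: A = 260 × 16 = 4160.00, centroid at (130.00, 8.00).
web: A = 28 × 230 = 6440.00, centroid at (130.00, 131.00).
top flange: A = 190 × 20 = 3800.00, centroid at (130.00, 256.00).
ΣA = 14400.00 mm²
ΣAX̄ = (4160.00)(130.00) + (6440.00)(130.00) + (3800.00)(130.00) = 1872000.00 mm³
ΣAȲ = (4160.00)(8.00) + (6440.00)(131.00) + (3800.00)(256.00) = 1849720.00 mm³
X̄ = 1872000.00 / 14400.00 = 130.00 mm
Ȳ = 1849720.00 / 14400.00 = 128.45 mm

X̄ = 130.00 mm, Ȳ = 128.45 mm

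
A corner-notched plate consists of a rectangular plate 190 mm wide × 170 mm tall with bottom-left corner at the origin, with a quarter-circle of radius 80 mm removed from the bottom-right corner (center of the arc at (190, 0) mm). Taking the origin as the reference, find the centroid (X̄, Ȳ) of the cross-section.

X̄ = 83.75 mm, Ȳ = 94.41 mm

Part | A | x̄ᵢ | ȳᵢ | A·x̄ᵢ | A·ȳᵢ
plate | 32300.00 | 95.00 | 85.00 | 3068500.00 | 2745500.00
removed quarter-circle | -5026.55 | 156.05 | 33.95 | -784377.50 | -170666.67
Σ | 27273.45 |  |  | 2284122.50 | 2574833.33
X̄ = 2284122.50 / 27273.45 = 83.75 mm
Ȳ = 2574833.33 / 27273.45 = 94.41 mm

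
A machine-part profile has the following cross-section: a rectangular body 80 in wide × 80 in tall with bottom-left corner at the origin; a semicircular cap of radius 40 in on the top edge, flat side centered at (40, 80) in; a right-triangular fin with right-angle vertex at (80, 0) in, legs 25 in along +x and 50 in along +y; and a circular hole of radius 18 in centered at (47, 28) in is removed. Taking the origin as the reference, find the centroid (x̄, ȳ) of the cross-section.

x̄ = 42.71 in, ȳ = 56.53 in

rectangular body: A = 80 × 80 = 6400.00, centroid at (40.00, 40.00).
semicircular top: A = ½π·40² = 2513.27, centroid at (40.00, 96.98).
triangular fin: A = ½·25·50 = 625.00, centroid at (88.33, 16.67).
hole: A = −π·18² = -1017.88, centroid at (47.00, 28.00).
ΣA = 8520.40 in²
ΣAx̄ = (6400.00)(40.00) + (2513.27)(40.00) + (625.00)(88.33) + (-1017.88)(47.00) = 363899.13 in³
ΣAȳ = (6400.00)(40.00) + (2513.27)(96.98) + (625.00)(16.67) + (-1017.88)(28.00) = 481644.73 in³
x̄ = 363899.13 / 8520.40 = 42.71 in
ȳ = 481644.73 / 8520.40 = 56.53 in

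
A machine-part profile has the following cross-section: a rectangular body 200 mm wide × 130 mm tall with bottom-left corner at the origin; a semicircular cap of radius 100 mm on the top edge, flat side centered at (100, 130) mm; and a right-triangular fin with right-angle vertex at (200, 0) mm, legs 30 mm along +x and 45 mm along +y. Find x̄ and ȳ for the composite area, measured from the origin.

rectangular body: A = 200 × 130 = 26000.00, centroid at (100.00, 65.00).
semicircular top: A = ½π·100² = 15707.96, centroid at (100.00, 172.44).
triangular fin: A = ½·30·45 = 675.00, centroid at (210.00, 15.00).
ΣA = 42382.96 mm²
ΣAx̄ = (26000.00)(100.00) + (15707.96)(100.00) + (675.00)(210.00) = 4312546.33 mm³
ΣAȳ = (26000.00)(65.00) + (15707.96)(172.44) + (675.00)(15.00) = 4408826.89 mm³
x̄ = 4312546.33 / 42382.96 = 101.75 mm
ȳ = 4408826.89 / 42382.96 = 104.02 mm

x̄ = 101.75 mm, ȳ = 104.02 mm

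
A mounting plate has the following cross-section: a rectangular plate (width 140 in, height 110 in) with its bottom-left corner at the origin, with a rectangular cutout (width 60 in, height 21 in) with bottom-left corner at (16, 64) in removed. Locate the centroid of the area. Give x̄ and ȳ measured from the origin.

x̄ = 72.14 in, ȳ = 53.26 in

Part | A | x̄ᵢ | ȳᵢ | A·x̄ᵢ | A·ȳᵢ
plate | 15400.00 | 70.00 | 55.00 | 1078000.00 | 847000.00
hole | -1260.00 | 46.00 | 74.50 | -57960.00 | -93870.00
Σ | 14140.00 |  |  | 1020040.00 | 753130.00
x̄ = 1020040.00 / 14140.00 = 72.14 in
ȳ = 753130.00 / 14140.00 = 53.26 in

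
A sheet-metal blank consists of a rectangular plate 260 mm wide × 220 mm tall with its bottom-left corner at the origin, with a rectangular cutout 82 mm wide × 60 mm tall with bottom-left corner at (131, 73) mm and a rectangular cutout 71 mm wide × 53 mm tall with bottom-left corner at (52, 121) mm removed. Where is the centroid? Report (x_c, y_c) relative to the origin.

plate: A = 260 × 220 = 57200.00, centroid at (130.00, 110.00).
hole 1: A = −(82 × 60) = -4920.00, centroid at (172.00, 103.00).
hole 2: A = −(71 × 53) = -3763.00, centroid at (87.50, 147.50).
ΣA = 48517.00 mm²
ΣAx_c = (57200.00)(130.00) + (-4920.00)(172.00) + (-3763.00)(87.50) = 6260497.50 mm³
ΣAy_c = (57200.00)(110.00) + (-4920.00)(103.00) + (-3763.00)(147.50) = 5230197.50 mm³
x_c = 6260497.50 / 48517.00 = 129.04 mm
y_c = 5230197.50 / 48517.00 = 107.80 mm

x_c = 129.04 mm, y_c = 107.80 mm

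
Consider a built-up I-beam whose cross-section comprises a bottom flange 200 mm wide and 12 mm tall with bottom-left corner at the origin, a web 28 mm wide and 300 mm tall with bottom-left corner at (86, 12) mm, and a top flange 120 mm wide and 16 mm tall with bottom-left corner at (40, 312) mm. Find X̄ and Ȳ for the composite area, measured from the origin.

X̄ = 100.00 mm, Ȳ = 156.42 mm

bottom flange: A = 200 × 12 = 2400.00, centroid at (100.00, 6.00).
web: A = 28 × 300 = 8400.00, centroid at (100.00, 162.00).
top flange: A = 120 × 16 = 1920.00, centroid at (100.00, 320.00).
ΣA = 12720.00 mm², ΣAX̄ = 1272000.00 mm³, ΣAȲ = 1989600.00 mm³.
X̄ = 1272000.00/12720.00 = 100.00 mm; Ȳ = 1989600.00/12720.00 = 156.42 mm.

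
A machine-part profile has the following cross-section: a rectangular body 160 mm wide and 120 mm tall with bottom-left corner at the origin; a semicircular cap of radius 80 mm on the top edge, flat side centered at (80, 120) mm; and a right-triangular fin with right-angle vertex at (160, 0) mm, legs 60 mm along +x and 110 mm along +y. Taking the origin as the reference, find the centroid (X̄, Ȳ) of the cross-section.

rectangular body: A = 160 × 120 = 19200.00, centroid at (80.00, 60.00).
semicircular top: A = ½π·80² = 10053.10, centroid at (80.00, 153.95).
triangular fin: A = ½·60·110 = 3300.00, centroid at (180.00, 36.67).
ΣA = 32553.10 mm², ΣAX̄ = 2934247.72 mm³, ΣAȲ = 2820704.91 mm³.
X̄ = 2934247.72/32553.10 = 90.14 mm; Ȳ = 2820704.91/32553.10 = 86.65 mm.

X̄ = 90.14 mm, Ȳ = 86.65 mm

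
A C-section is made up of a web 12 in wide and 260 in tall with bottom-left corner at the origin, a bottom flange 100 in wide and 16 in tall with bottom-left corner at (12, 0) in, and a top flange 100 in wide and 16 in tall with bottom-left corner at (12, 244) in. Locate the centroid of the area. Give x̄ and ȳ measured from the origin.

Part | A | x̄ᵢ | ȳᵢ | A·x̄ᵢ | A·ȳᵢ
web | 3120.00 | 6.00 | 130.00 | 18720.00 | 405600.00
bottom flange | 1600.00 | 62.00 | 8.00 | 99200.00 | 12800.00
top flange | 1600.00 | 62.00 | 252.00 | 99200.00 | 403200.00
Σ | 6320.00 |  |  | 217120.00 | 821600.00
x̄ = 217120.00 / 6320.00 = 34.35 in
ȳ = 821600.00 / 6320.00 = 130.00 in

x̄ = 34.35 in, ȳ = 130.00 in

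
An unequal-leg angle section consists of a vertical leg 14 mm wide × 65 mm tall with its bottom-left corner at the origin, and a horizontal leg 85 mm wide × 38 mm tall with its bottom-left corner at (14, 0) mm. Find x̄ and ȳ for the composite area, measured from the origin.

x̄ = 45.62 mm, ȳ = 21.97 mm

vertical leg: A = 14 × 65 = 910.00, centroid at (7.00, 32.50).
horizontal leg: A = 85 × 38 = 3230.00, centroid at (56.50, 19.00).
ΣA = 4140.00 mm², ΣAx̄ = 188865.00 mm³, ΣAȳ = 90945.00 mm³.
x̄ = 188865.00/4140.00 = 45.62 mm; ȳ = 90945.00/4140.00 = 21.97 mm.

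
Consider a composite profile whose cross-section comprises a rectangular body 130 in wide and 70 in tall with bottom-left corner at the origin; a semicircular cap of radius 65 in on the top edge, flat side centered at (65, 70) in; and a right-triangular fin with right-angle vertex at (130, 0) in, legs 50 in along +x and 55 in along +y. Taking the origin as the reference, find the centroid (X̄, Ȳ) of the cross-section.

rectangular body: A = 130 × 70 = 9100.00, centroid at (65.00, 35.00).
semicircular top: A = ½π·65² = 6636.61, centroid at (65.00, 97.59).
triangular fin: A = ½·50·55 = 1375.00, centroid at (146.67, 18.33).
ΣA = 17111.61 in², ΣAX̄ = 1224546.61 in³, ΣAȲ = 991354.68 in³.
X̄ = 1224546.61/17111.61 = 71.56 in; Ȳ = 991354.68/17111.61 = 57.93 in.

X̄ = 71.56 in, Ȳ = 57.93 in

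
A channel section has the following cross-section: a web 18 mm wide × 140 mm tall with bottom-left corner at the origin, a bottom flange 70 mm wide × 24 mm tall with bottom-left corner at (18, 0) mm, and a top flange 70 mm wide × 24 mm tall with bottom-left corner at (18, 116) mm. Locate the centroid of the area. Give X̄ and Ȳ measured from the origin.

X̄ = 34.14 mm, Ȳ = 70.00 mm

Part | A | x̄ᵢ | ȳᵢ | A·x̄ᵢ | A·ȳᵢ
web | 2520.00 | 9.00 | 70.00 | 22680.00 | 176400.00
bottom flange | 1680.00 | 53.00 | 12.00 | 89040.00 | 20160.00
top flange | 1680.00 | 53.00 | 128.00 | 89040.00 | 215040.00
Σ | 5880.00 |  |  | 200760.00 | 411600.00
X̄ = 200760.00 / 5880.00 = 34.14 mm
Ȳ = 411600.00 / 5880.00 = 70.00 mm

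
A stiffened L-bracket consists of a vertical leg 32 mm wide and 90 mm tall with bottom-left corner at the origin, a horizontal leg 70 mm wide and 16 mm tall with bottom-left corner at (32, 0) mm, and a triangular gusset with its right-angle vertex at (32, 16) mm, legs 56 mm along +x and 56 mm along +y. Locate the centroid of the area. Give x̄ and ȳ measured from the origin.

x̄ = 36.02 mm, ȳ = 34.65 mm

vertical leg: A = 32 × 90 = 2880.00, centroid at (16.00, 45.00).
horizontal leg: A = 70 × 16 = 1120.00, centroid at (67.00, 8.00).
gusset: A = ½·56·56 = 1568.00, centroid at (50.67, 34.67).
ΣA = 5568.00 mm²
ΣAx̄ = (2880.00)(16.00) + (1120.00)(67.00) + (1568.00)(50.67) = 200565.33 mm³
ΣAȳ = (2880.00)(45.00) + (1120.00)(8.00) + (1568.00)(34.67) = 192917.33 mm³
x̄ = 200565.33 / 5568.00 = 36.02 mm
ȳ = 192917.33 / 5568.00 = 34.65 mm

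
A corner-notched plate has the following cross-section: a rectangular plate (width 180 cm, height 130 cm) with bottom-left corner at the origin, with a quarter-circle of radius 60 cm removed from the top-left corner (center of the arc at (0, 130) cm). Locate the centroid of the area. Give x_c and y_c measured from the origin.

x_c = 98.87 cm, y_c = 59.57 cm

plate: A = 180 × 130 = 23400.00, centroid at (90.00, 65.00).
removed quarter-circle: A = −¼π·60² = -2827.43, centroid at (25.46, 104.54).
ΣA = 20572.57 cm², ΣAx_c = 2034000.00 cm³, ΣAy_c = 1225433.66 cm³.
x_c = 2034000.00/20572.57 = 98.87 cm; y_c = 1225433.66/20572.57 = 59.57 cm.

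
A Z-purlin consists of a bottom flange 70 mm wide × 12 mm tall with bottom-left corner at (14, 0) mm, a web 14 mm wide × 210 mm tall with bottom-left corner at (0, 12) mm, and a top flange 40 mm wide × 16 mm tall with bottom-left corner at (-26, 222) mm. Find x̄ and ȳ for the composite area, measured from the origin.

bottom flange: A = 70 × 12 = 840.00, centroid at (49.00, 6.00).
web: A = 14 × 210 = 2940.00, centroid at (7.00, 117.00).
top flange: A = 40 × 16 = 640.00, centroid at (-6.00, 230.00).
ΣA = 4420.00 mm², ΣAx̄ = 57900.00 mm³, ΣAȳ = 496220.00 mm³.
x̄ = 57900.00/4420.00 = 13.10 mm; ȳ = 496220.00/4420.00 = 112.27 mm.

x̄ = 13.10 mm, ȳ = 112.27 mm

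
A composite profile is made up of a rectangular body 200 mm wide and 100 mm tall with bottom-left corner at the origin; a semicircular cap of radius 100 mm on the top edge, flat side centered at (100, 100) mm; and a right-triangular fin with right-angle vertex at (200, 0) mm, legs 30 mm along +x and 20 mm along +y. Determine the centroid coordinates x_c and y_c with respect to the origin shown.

rectangular body: A = 200 × 100 = 20000.00, centroid at (100.00, 50.00).
semicircular top: A = ½π·100² = 15707.96, centroid at (100.00, 142.44).
triangular fin: A = ½·30·20 = 300.00, centroid at (210.00, 6.67).
ΣA = 36007.96 mm², ΣAx_c = 3633796.33 mm³, ΣAy_c = 3239462.99 mm³.
x_c = 3633796.33/36007.96 = 100.92 mm; y_c = 3239462.99/36007.96 = 89.97 mm.

x_c = 100.92 mm, y_c = 89.97 mm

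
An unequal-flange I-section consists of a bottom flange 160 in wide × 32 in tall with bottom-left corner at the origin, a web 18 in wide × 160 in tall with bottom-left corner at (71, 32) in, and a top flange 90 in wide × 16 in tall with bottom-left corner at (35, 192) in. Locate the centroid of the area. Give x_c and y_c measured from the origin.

x_c = 80.00 in, y_c = 73.36 in

bottom flange: A = 160 × 32 = 5120.00, centroid at (80.00, 16.00).
web: A = 18 × 160 = 2880.00, centroid at (80.00, 112.00).
top flange: A = 90 × 16 = 1440.00, centroid at (80.00, 200.00).
ΣA = 9440.00 in²
ΣAx_c = (5120.00)(80.00) + (2880.00)(80.00) + (1440.00)(80.00) = 755200.00 in³
ΣAy_c = (5120.00)(16.00) + (2880.00)(112.00) + (1440.00)(200.00) = 692480.00 in³
x_c = 755200.00 / 9440.00 = 80.00 in
y_c = 692480.00 / 9440.00 = 73.36 in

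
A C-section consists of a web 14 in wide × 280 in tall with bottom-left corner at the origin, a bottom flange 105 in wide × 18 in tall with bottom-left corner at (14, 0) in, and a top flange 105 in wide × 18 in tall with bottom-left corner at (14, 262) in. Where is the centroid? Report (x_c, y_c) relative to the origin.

web: A = 14 × 280 = 3920.00, centroid at (7.00, 140.00).
bottom flange: A = 105 × 18 = 1890.00, centroid at (66.50, 9.00).
top flange: A = 105 × 18 = 1890.00, centroid at (66.50, 271.00).
ΣA = 7700.00 in², ΣAx_c = 278810.00 in³, ΣAy_c = 1078000.00 in³.
x_c = 278810.00/7700.00 = 36.21 in; y_c = 1078000.00/7700.00 = 140.00 in.

x_c = 36.21 in, y_c = 140.00 in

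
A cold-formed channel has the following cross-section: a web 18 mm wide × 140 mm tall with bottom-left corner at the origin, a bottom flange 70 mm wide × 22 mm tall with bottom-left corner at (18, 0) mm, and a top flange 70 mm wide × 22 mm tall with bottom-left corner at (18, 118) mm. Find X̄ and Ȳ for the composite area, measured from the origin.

web: A = 18 × 140 = 2520.00, centroid at (9.00, 70.00).
bottom flange: A = 70 × 22 = 1540.00, centroid at (53.00, 11.00).
top flange: A = 70 × 22 = 1540.00, centroid at (53.00, 129.00).
ΣA = 5600.00 mm², ΣAX̄ = 185920.00 mm³, ΣAȲ = 392000.00 mm³.
X̄ = 185920.00/5600.00 = 33.20 mm; Ȳ = 392000.00/5600.00 = 70.00 mm.

X̄ = 33.20 mm, Ȳ = 70.00 mm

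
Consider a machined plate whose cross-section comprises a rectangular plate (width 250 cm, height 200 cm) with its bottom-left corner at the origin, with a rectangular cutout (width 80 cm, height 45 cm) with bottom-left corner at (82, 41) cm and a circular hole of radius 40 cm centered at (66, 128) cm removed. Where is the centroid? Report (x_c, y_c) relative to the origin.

Part | A | x̄ᵢ | ȳᵢ | A·x̄ᵢ | A·ȳᵢ
plate | 50000.00 | 125.00 | 100.00 | 6250000.00 | 5000000.00
hole 1 | -3600.00 | 122.00 | 63.50 | -439200.00 | -228600.00
hole 2 | -5026.55 | 66.00 | 128.00 | -331752.18 | -643398.18
Σ | 41373.45 |  |  | 5479047.82 | 4128001.82
x_c = 5479047.82 / 41373.45 = 132.43 cm
y_c = 4128001.82 / 41373.45 = 99.77 cm

x_c = 132.43 cm, y_c = 99.77 cm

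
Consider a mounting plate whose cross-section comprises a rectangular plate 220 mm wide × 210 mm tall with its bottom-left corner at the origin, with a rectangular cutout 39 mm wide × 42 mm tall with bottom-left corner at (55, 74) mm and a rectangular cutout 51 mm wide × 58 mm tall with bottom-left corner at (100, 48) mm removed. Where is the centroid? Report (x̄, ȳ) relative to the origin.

plate: A = 220 × 210 = 46200.00, centroid at (110.00, 105.00).
hole 1: A = −(39 × 42) = -1638.00, centroid at (74.50, 95.00).
hole 2: A = −(51 × 58) = -2958.00, centroid at (125.50, 77.00).
ΣA = 41604.00 mm²
ΣAx̄ = (46200.00)(110.00) + (-1638.00)(74.50) + (-2958.00)(125.50) = 4588740.00 mm³
ΣAȳ = (46200.00)(105.00) + (-1638.00)(95.00) + (-2958.00)(77.00) = 4467624.00 mm³
x̄ = 4588740.00 / 41604.00 = 110.30 mm
ȳ = 4467624.00 / 41604.00 = 107.38 mm

x̄ = 110.30 mm, ȳ = 107.38 mm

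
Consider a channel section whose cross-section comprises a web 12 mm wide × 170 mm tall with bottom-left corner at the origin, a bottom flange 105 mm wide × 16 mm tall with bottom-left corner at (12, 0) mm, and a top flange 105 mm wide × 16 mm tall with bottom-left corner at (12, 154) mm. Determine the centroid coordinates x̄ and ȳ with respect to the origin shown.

web: A = 12 × 170 = 2040.00, centroid at (6.00, 85.00).
bottom flange: A = 105 × 16 = 1680.00, centroid at (64.50, 8.00).
top flange: A = 105 × 16 = 1680.00, centroid at (64.50, 162.00).
ΣA = 5400.00 mm², ΣAx̄ = 228960.00 mm³, ΣAȳ = 459000.00 mm³.
x̄ = 228960.00/5400.00 = 42.40 mm; ȳ = 459000.00/5400.00 = 85.00 mm.

x̄ = 42.40 mm, ȳ = 85.00 mm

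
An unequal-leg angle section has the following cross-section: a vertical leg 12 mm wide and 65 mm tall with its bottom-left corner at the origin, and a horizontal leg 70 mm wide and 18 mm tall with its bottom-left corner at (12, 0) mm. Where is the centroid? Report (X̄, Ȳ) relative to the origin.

vertical leg: A = 12 × 65 = 780.00, centroid at (6.00, 32.50).
horizontal leg: A = 70 × 18 = 1260.00, centroid at (47.00, 9.00).
ΣA = 2040.00 mm²
ΣAX̄ = (780.00)(6.00) + (1260.00)(47.00) = 63900.00 mm³
ΣAȲ = (780.00)(32.50) + (1260.00)(9.00) = 36690.00 mm³
X̄ = 63900.00 / 2040.00 = 31.32 mm
Ȳ = 36690.00 / 2040.00 = 17.99 mm

X̄ = 31.32 mm, Ȳ = 17.99 mm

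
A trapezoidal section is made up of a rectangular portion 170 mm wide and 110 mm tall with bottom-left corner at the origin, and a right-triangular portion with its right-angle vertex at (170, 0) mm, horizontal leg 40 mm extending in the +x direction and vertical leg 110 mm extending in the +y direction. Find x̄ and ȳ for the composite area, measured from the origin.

rectangular portion: A = 170 × 110 = 18700.00, centroid at (85.00, 55.00).
triangular portion: A = ½·40·110 = 2200.00, centroid at (183.33, 36.67).
ΣA = 20900.00 mm², ΣAx̄ = 1992833.33 mm³, ΣAȳ = 1109166.67 mm³.
x̄ = 1992833.33/20900.00 = 95.35 mm; ȳ = 1109166.67/20900.00 = 53.07 mm.

x̄ = 95.35 mm, ȳ = 53.07 mm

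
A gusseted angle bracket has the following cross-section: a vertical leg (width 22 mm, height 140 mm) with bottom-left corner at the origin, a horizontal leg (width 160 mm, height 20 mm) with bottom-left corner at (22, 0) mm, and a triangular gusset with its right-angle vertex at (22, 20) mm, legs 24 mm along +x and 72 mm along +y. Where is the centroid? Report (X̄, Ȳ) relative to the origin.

vertical leg: A = 22 × 140 = 3080.00, centroid at (11.00, 70.00).
horizontal leg: A = 160 × 20 = 3200.00, centroid at (102.00, 10.00).
gusset: A = ½·24·72 = 864.00, centroid at (30.00, 44.00).
ΣA = 7144.00 mm², ΣAX̄ = 386200.00 mm³, ΣAȲ = 285616.00 mm³.
X̄ = 386200.00/7144.00 = 54.06 mm; Ȳ = 285616.00/7144.00 = 39.98 mm.

X̄ = 54.06 mm, Ȳ = 39.98 mm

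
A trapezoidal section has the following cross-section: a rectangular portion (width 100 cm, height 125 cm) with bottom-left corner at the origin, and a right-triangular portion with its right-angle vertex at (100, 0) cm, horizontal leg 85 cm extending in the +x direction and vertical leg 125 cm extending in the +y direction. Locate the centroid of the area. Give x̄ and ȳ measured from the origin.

Part | A | x̄ᵢ | ȳᵢ | A·x̄ᵢ | A·ȳᵢ
rectangular portion | 12500.00 | 50.00 | 62.50 | 625000.00 | 781250.00
triangular portion | 5312.50 | 128.33 | 41.67 | 681770.83 | 221354.17
Σ | 17812.50 |  |  | 1306770.83 | 1002604.17
x̄ = 1306770.83 / 17812.50 = 73.36 cm
ȳ = 1002604.17 / 17812.50 = 56.29 cm

x̄ = 73.36 cm, ȳ = 56.29 cm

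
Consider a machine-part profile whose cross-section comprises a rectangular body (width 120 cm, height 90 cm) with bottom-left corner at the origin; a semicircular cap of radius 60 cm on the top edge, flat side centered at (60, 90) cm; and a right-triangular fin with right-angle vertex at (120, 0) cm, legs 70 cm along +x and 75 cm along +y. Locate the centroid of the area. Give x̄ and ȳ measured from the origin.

x̄ = 71.46 cm, ȳ = 63.13 cm

rectangular body: A = 120 × 90 = 10800.00, centroid at (60.00, 45.00).
semicircular top: A = ½π·60² = 5654.87, centroid at (60.00, 115.46).
triangular fin: A = ½·70·75 = 2625.00, centroid at (143.33, 25.00).
ΣA = 19079.87 cm²
ΣAx̄ = (10800.00)(60.00) + (5654.87)(60.00) + (2625.00)(143.33) = 1363542.01 cm³
ΣAȳ = (10800.00)(45.00) + (5654.87)(115.46) + (2625.00)(25.00) = 1204563.01 cm³
x̄ = 1363542.01 / 19079.87 = 71.46 cm
ȳ = 1204563.01 / 19079.87 = 63.13 cm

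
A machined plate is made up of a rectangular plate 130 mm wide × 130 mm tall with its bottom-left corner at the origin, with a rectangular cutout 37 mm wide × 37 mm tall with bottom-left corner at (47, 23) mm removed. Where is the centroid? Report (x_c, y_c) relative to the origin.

x_c = 64.96 mm, y_c = 67.07 mm

plate: A = 130 × 130 = 16900.00, centroid at (65.00, 65.00).
hole: A = −(37 × 37) = -1369.00, centroid at (65.50, 41.50).
ΣA = 15531.00 mm², ΣAx_c = 1008830.50 mm³, ΣAy_c = 1041686.50 mm³.
x_c = 1008830.50/15531.00 = 64.96 mm; y_c = 1041686.50/15531.00 = 67.07 mm.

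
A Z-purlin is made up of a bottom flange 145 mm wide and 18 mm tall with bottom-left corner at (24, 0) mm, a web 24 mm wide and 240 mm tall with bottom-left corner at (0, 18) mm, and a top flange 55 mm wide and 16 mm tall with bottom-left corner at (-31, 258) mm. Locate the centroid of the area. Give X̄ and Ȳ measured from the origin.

X̄ = 34.37 mm, Ȳ = 113.78 mm

bottom flange: A = 145 × 18 = 2610.00, centroid at (96.50, 9.00).
web: A = 24 × 240 = 5760.00, centroid at (12.00, 138.00).
top flange: A = 55 × 16 = 880.00, centroid at (-3.50, 266.00).
ΣA = 9250.00 mm²
ΣAX̄ = (2610.00)(96.50) + (5760.00)(12.00) + (880.00)(-3.50) = 317905.00 mm³
ΣAȲ = (2610.00)(9.00) + (5760.00)(138.00) + (880.00)(266.00) = 1052450.00 mm³
X̄ = 317905.00 / 9250.00 = 34.37 mm
Ȳ = 1052450.00 / 9250.00 = 113.78 mm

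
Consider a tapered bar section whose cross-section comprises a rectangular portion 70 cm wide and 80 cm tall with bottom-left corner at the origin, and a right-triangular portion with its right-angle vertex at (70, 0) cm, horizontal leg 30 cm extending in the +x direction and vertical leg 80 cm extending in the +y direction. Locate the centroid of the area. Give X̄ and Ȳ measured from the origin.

rectangular portion: A = 70 × 80 = 5600.00, centroid at (35.00, 40.00).
triangular portion: A = ½·30·80 = 1200.00, centroid at (80.00, 26.67).
ΣA = 6800.00 cm²
ΣAX̄ = (5600.00)(35.00) + (1200.00)(80.00) = 292000.00 cm³
ΣAȲ = (5600.00)(40.00) + (1200.00)(26.67) = 256000.00 cm³
X̄ = 292000.00 / 6800.00 = 42.94 cm
Ȳ = 256000.00 / 6800.00 = 37.65 cm

X̄ = 42.94 cm, Ȳ = 37.65 cm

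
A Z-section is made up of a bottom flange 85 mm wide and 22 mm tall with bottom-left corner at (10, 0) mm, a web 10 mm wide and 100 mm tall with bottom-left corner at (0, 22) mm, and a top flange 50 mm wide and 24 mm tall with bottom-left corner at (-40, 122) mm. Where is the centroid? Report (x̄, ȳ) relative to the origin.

x̄ = 20.93 mm, ȳ = 62.25 mm

bottom flange: A = 85 × 22 = 1870.00, centroid at (52.50, 11.00).
web: A = 10 × 100 = 1000.00, centroid at (5.00, 72.00).
top flange: A = 50 × 24 = 1200.00, centroid at (-15.00, 134.00).
ΣA = 4070.00 mm²
ΣAx̄ = (1870.00)(52.50) + (1000.00)(5.00) + (1200.00)(-15.00) = 85175.00 mm³
ΣAȳ = (1870.00)(11.00) + (1000.00)(72.00) + (1200.00)(134.00) = 253370.00 mm³
x̄ = 85175.00 / 4070.00 = 20.93 mm
ȳ = 253370.00 / 4070.00 = 62.25 mm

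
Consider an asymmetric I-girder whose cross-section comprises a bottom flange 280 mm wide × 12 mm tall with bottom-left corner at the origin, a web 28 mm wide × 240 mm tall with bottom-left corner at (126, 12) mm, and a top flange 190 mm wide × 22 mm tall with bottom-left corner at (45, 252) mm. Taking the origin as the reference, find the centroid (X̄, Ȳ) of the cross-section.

X̄ = 140.00 mm, Ȳ = 140.71 mm

bottom flange: A = 280 × 12 = 3360.00, centroid at (140.00, 6.00).
web: A = 28 × 240 = 6720.00, centroid at (140.00, 132.00).
top flange: A = 190 × 22 = 4180.00, centroid at (140.00, 263.00).
ΣA = 14260.00 mm²
ΣAX̄ = (3360.00)(140.00) + (6720.00)(140.00) + (4180.00)(140.00) = 1996400.00 mm³
ΣAȲ = (3360.00)(6.00) + (6720.00)(132.00) + (4180.00)(263.00) = 2006540.00 mm³
X̄ = 1996400.00 / 14260.00 = 140.00 mm
Ȳ = 2006540.00 / 14260.00 = 140.71 mm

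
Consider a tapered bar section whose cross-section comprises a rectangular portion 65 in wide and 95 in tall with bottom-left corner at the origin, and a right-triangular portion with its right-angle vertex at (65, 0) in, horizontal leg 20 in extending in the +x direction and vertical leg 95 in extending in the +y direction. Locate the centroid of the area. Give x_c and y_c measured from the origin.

Part | A | x̄ᵢ | ȳᵢ | A·x̄ᵢ | A·ȳᵢ
rectangular portion | 6175.00 | 32.50 | 47.50 | 200687.50 | 293312.50
triangular portion | 950.00 | 71.67 | 31.67 | 68083.33 | 30083.33
Σ | 7125.00 |  |  | 268770.83 | 323395.83
x_c = 268770.83 / 7125.00 = 37.72 in
y_c = 323395.83 / 7125.00 = 45.39 in

x_c = 37.72 in, y_c = 45.39 in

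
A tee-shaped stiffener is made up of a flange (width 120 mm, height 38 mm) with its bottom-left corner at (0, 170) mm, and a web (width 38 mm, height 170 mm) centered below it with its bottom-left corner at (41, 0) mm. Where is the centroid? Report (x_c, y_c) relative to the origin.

x_c = 60.00 mm, y_c = 128.03 mm

web: A = 38 × 170 = 6460.00, centroid at (60.00, 85.00).
flange: A = 120 × 38 = 4560.00, centroid at (60.00, 189.00).
ΣA = 11020.00 mm², ΣAx_c = 661200.00 mm³, ΣAy_c = 1410940.00 mm³.
x_c = 661200.00/11020.00 = 60.00 mm; y_c = 1410940.00/11020.00 = 128.03 mm.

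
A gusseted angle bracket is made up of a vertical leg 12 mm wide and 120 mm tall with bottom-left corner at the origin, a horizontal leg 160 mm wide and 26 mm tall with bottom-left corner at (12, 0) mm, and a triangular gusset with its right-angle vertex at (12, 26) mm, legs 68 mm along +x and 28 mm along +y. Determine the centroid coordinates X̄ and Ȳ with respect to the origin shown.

Part | A | x̄ᵢ | ȳᵢ | A·x̄ᵢ | A·ȳᵢ
vertical leg | 1440.00 | 6.00 | 60.00 | 8640.00 | 86400.00
horizontal leg | 4160.00 | 92.00 | 13.00 | 382720.00 | 54080.00
gusset | 952.00 | 34.67 | 35.33 | 33002.67 | 33637.33
Σ | 6552.00 |  |  | 424362.67 | 174117.33
X̄ = 424362.67 / 6552.00 = 64.77 mm
Ȳ = 174117.33 / 6552.00 = 26.57 mm

X̄ = 64.77 mm, Ȳ = 26.57 mm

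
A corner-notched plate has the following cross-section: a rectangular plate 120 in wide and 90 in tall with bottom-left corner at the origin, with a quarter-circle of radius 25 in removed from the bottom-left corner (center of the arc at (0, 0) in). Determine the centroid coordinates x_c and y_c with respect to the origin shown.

plate: A = 120 × 90 = 10800.00, centroid at (60.00, 45.00).
removed quarter-circle: A = −¼π·25² = -490.87, centroid at (10.61, 10.61).
ΣA = 10309.13 in², ΣAx_c = 642791.67 in³, ΣAy_c = 480791.67 in³.
x_c = 642791.67/10309.13 = 62.35 in; y_c = 480791.67/10309.13 = 46.64 in.

x_c = 62.35 in, y_c = 46.64 in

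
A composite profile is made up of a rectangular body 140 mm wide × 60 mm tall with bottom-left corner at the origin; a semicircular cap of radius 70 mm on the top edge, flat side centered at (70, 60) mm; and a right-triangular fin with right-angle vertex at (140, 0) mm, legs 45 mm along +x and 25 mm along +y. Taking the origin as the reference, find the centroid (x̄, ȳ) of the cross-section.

rectangular body: A = 140 × 60 = 8400.00, centroid at (70.00, 30.00).
semicircular top: A = ½π·70² = 7696.90, centroid at (70.00, 89.71).
triangular fin: A = ½·45·25 = 562.50, centroid at (155.00, 8.33).
ΣA = 16659.40 mm², ΣAx̄ = 1213970.64 mm³, ΣAȳ = 947168.29 mm³.
x̄ = 1213970.64/16659.40 = 72.87 mm; ȳ = 947168.29/16659.40 = 56.85 mm.

x̄ = 72.87 mm, ȳ = 56.85 mm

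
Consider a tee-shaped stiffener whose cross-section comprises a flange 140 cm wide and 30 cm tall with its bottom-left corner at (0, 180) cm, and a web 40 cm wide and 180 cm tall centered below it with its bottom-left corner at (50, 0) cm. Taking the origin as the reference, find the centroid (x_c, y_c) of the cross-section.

Part | A | x̄ᵢ | ȳᵢ | A·x̄ᵢ | A·ȳᵢ
web | 7200.00 | 70.00 | 90.00 | 504000.00 | 648000.00
flange | 4200.00 | 70.00 | 195.00 | 294000.00 | 819000.00
Σ | 11400.00 |  |  | 798000.00 | 1467000.00
x_c = 798000.00 / 11400.00 = 70.00 cm
y_c = 1467000.00 / 11400.00 = 128.68 cm

x_c = 70.00 cm, y_c = 128.68 cm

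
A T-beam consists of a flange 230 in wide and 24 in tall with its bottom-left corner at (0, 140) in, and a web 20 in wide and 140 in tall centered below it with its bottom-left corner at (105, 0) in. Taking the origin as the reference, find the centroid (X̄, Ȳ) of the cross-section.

web: A = 20 × 140 = 2800.00, centroid at (115.00, 70.00).
flange: A = 230 × 24 = 5520.00, centroid at (115.00, 152.00).
ΣA = 8320.00 in², ΣAX̄ = 956800.00 in³, ΣAȲ = 1035040.00 in³.
X̄ = 956800.00/8320.00 = 115.00 in; Ȳ = 1035040.00/8320.00 = 124.40 in.

X̄ = 115.00 in, Ȳ = 124.40 in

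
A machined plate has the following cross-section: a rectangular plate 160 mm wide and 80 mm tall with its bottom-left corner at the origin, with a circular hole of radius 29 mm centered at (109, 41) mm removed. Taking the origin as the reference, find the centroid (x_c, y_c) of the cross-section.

x_c = 72.46 mm, y_c = 39.74 mm

plate: A = 160 × 80 = 12800.00, centroid at (80.00, 40.00).
hole: A = −π·29² = -2642.08, centroid at (109.00, 41.00).
ΣA = 10157.92 mm², ΣAx_c = 736013.34 mm³, ΣAy_c = 403674.74 mm³.
x_c = 736013.34/10157.92 = 72.46 mm; y_c = 403674.74/10157.92 = 39.74 mm.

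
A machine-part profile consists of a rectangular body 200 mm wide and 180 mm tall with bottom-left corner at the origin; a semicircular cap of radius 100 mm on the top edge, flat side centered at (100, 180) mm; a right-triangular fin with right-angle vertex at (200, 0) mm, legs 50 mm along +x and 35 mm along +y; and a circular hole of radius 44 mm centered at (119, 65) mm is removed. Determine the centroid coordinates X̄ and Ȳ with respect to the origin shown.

X̄ = 99.71 mm, Ȳ = 136.53 mm

rectangular body: A = 200 × 180 = 36000.00, centroid at (100.00, 90.00).
semicircular top: A = ½π·100² = 15707.96, centroid at (100.00, 222.44).
triangular fin: A = ½·50·35 = 875.00, centroid at (216.67, 11.67).
hole: A = −π·44² = -6082.12, centroid at (119.00, 65.00).
ΣA = 46500.84 mm², ΣAX̄ = 4636606.98 mm³, ΣAȲ = 6348970.37 mm³.
X̄ = 4636606.98/46500.84 = 99.71 mm; Ȳ = 6348970.37/46500.84 = 136.53 mm.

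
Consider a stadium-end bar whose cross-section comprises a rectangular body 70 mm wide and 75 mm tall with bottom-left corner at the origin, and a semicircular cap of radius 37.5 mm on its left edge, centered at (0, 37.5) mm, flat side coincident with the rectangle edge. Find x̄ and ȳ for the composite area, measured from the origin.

x̄ = 19.92 mm, ȳ = 37.50 mm

rectangular body: A = 70 × 75 = 5250.00, centroid at (35.00, 37.50).
semicircular end: A = ½π·37.5² = 2208.93, centroid at (-15.92, 37.50).
ΣA = 7458.93 mm²
ΣAx̄ = (5250.00)(35.00) + (2208.93)(-15.92) = 148593.75 mm³
ΣAȳ = (5250.00)(37.50) + (2208.93)(37.50) = 279709.96 mm³
x̄ = 148593.75 / 7458.93 = 19.92 mm
ȳ = 279709.96 / 7458.93 = 37.50 mm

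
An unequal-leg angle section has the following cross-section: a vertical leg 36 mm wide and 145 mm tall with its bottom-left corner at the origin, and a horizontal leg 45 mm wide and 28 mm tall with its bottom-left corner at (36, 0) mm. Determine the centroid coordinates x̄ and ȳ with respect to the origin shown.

vertical leg: A = 36 × 145 = 5220.00, centroid at (18.00, 72.50).
horizontal leg: A = 45 × 28 = 1260.00, centroid at (58.50, 14.00).
ΣA = 6480.00 mm², ΣAx̄ = 167670.00 mm³, ΣAȳ = 396090.00 mm³.
x̄ = 167670.00/6480.00 = 25.88 mm; ȳ = 396090.00/6480.00 = 61.12 mm.

x̄ = 25.88 mm, ȳ = 61.12 mm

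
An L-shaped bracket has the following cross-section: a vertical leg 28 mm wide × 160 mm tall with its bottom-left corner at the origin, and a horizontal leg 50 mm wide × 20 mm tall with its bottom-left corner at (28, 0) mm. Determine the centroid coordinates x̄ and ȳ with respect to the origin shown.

x̄ = 21.12 mm, ȳ = 67.23 mm

Part | A | x̄ᵢ | ȳᵢ | A·x̄ᵢ | A·ȳᵢ
vertical leg | 4480.00 | 14.00 | 80.00 | 62720.00 | 358400.00
horizontal leg | 1000.00 | 53.00 | 10.00 | 53000.00 | 10000.00
Σ | 5480.00 |  |  | 115720.00 | 368400.00
x̄ = 115720.00 / 5480.00 = 21.12 mm
ȳ = 368400.00 / 5480.00 = 67.23 mm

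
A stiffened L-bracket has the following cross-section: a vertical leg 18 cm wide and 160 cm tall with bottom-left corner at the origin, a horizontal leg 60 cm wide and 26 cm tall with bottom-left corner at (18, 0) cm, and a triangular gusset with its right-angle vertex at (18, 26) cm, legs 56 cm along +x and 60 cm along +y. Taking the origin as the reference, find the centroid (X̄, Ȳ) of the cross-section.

X̄ = 26.54 cm, Ȳ = 53.59 cm

vertical leg: A = 18 × 160 = 2880.00, centroid at (9.00, 80.00).
horizontal leg: A = 60 × 26 = 1560.00, centroid at (48.00, 13.00).
gusset: A = ½·56·60 = 1680.00, centroid at (36.67, 46.00).
ΣA = 6120.00 cm², ΣAX̄ = 162400.00 cm³, ΣAȲ = 327960.00 cm³.
X̄ = 162400.00/6120.00 = 26.54 cm; Ȳ = 327960.00/6120.00 = 53.59 cm.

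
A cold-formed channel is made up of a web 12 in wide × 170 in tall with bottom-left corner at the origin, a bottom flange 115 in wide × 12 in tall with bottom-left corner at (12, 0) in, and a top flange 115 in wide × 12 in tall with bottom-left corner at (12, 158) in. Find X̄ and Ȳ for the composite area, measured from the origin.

web: A = 12 × 170 = 2040.00, centroid at (6.00, 85.00).
bottom flange: A = 115 × 12 = 1380.00, centroid at (69.50, 6.00).
top flange: A = 115 × 12 = 1380.00, centroid at (69.50, 164.00).
ΣA = 4800.00 in², ΣAX̄ = 204060.00 in³, ΣAȲ = 408000.00 in³.
X̄ = 204060.00/4800.00 = 42.51 in; Ȳ = 408000.00/4800.00 = 85.00 in.

X̄ = 42.51 in, Ȳ = 85.00 in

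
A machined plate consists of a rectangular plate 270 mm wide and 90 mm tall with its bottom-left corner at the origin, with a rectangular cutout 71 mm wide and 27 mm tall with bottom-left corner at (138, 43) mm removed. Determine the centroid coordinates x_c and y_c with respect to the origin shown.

x_c = 131.70 mm, y_c = 44.02 mm

plate: A = 270 × 90 = 24300.00, centroid at (135.00, 45.00).
hole: A = −(71 × 27) = -1917.00, centroid at (173.50, 56.50).
ΣA = 22383.00 mm², ΣAx_c = 2947900.50 mm³, ΣAy_c = 985189.50 mm³.
x_c = 2947900.50/22383.00 = 131.70 mm; y_c = 985189.50/22383.00 = 44.02 mm.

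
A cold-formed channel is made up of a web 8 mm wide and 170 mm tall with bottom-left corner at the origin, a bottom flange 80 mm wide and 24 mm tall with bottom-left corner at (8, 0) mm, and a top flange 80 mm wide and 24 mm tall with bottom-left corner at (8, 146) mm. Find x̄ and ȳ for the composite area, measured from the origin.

x̄ = 36.49 mm, ȳ = 85.00 mm

web: A = 8 × 170 = 1360.00, centroid at (4.00, 85.00).
bottom flange: A = 80 × 24 = 1920.00, centroid at (48.00, 12.00).
top flange: A = 80 × 24 = 1920.00, centroid at (48.00, 158.00).
ΣA = 5200.00 mm², ΣAx̄ = 189760.00 mm³, ΣAȳ = 442000.00 mm³.
x̄ = 189760.00/5200.00 = 36.49 mm; ȳ = 442000.00/5200.00 = 85.00 mm.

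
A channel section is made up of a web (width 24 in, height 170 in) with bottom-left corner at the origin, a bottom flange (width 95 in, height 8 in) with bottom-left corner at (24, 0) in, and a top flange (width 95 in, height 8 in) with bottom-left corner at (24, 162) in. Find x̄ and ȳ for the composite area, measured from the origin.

web: A = 24 × 170 = 4080.00, centroid at (12.00, 85.00).
bottom flange: A = 95 × 8 = 760.00, centroid at (71.50, 4.00).
top flange: A = 95 × 8 = 760.00, centroid at (71.50, 166.00).
ΣA = 5600.00 in²
ΣAx̄ = (4080.00)(12.00) + (760.00)(71.50) + (760.00)(71.50) = 157640.00 in³
ΣAȳ = (4080.00)(85.00) + (760.00)(4.00) + (760.00)(166.00) = 476000.00 in³
x̄ = 157640.00 / 5600.00 = 28.15 in
ȳ = 476000.00 / 5600.00 = 85.00 in

x̄ = 28.15 in, ȳ = 85.00 in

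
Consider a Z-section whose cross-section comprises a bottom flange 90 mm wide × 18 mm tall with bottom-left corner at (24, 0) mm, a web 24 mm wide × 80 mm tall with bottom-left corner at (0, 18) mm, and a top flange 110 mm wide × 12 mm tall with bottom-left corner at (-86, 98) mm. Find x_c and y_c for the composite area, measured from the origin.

Part | A | x̄ᵢ | ȳᵢ | A·x̄ᵢ | A·ȳᵢ
bottom flange | 1620.00 | 69.00 | 9.00 | 111780.00 | 14580.00
web | 1920.00 | 12.00 | 58.00 | 23040.00 | 111360.00
top flange | 1320.00 | -31.00 | 104.00 | -40920.00 | 137280.00
Σ | 4860.00 |  |  | 93900.00 | 263220.00
x_c = 93900.00 / 4860.00 = 19.32 mm
y_c = 263220.00 / 4860.00 = 54.16 mm

x_c = 19.32 mm, y_c = 54.16 mm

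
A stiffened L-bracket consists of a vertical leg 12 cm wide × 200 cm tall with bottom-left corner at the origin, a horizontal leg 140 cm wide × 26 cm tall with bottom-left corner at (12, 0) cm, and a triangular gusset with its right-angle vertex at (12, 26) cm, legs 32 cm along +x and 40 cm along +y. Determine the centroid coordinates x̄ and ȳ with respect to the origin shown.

x̄ = 49.01 cm, ȳ = 46.78 cm

vertical leg: A = 12 × 200 = 2400.00, centroid at (6.00, 100.00).
horizontal leg: A = 140 × 26 = 3640.00, centroid at (82.00, 13.00).
gusset: A = ½·32·40 = 640.00, centroid at (22.67, 39.33).
ΣA = 6680.00 cm², ΣAx̄ = 327386.67 cm³, ΣAȳ = 312493.33 cm³.
x̄ = 327386.67/6680.00 = 49.01 cm; ȳ = 312493.33/6680.00 = 46.78 cm.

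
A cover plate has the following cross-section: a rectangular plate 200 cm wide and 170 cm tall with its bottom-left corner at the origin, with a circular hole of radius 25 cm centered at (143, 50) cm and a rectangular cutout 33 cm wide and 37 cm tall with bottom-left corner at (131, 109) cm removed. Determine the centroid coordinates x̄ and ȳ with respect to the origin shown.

Part | A | x̄ᵢ | ȳᵢ | A·x̄ᵢ | A·ȳᵢ
plate | 34000.00 | 100.00 | 85.00 | 3400000.00 | 2890000.00
hole 1 | -1963.50 | 143.00 | 50.00 | -280779.84 | -98174.77
hole 2 | -1221.00 | 147.50 | 127.50 | -180097.50 | -155677.50
Σ | 30815.50 |  |  | 2939122.66 | 2636147.73
x̄ = 2939122.66 / 30815.50 = 95.38 cm
ȳ = 2636147.73 / 30815.50 = 85.55 cm

x̄ = 95.38 cm, ȳ = 85.55 cm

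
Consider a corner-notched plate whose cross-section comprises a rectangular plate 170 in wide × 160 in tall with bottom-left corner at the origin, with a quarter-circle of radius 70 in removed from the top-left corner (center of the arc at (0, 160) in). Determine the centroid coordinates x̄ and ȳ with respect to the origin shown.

plate: A = 170 × 160 = 27200.00, centroid at (85.00, 80.00).
removed quarter-circle: A = −¼π·70² = -3848.45, centroid at (29.71, 130.29).
ΣA = 23351.55 in², ΣAx̄ = 2197666.67 in³, ΣAȳ = 1674581.17 in³.
x̄ = 2197666.67/23351.55 = 94.11 in; ȳ = 1674581.17/23351.55 = 71.71 in.

x̄ = 94.11 in, ȳ = 71.71 in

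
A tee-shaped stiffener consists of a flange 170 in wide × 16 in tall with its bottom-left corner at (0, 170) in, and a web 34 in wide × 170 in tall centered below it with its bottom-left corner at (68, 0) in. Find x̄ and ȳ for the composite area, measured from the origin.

Part | A | x̄ᵢ | ȳᵢ | A·x̄ᵢ | A·ȳᵢ
web | 5780.00 | 85.00 | 85.00 | 491300.00 | 491300.00
flange | 2720.00 | 85.00 | 178.00 | 231200.00 | 484160.00
Σ | 8500.00 |  |  | 722500.00 | 975460.00
x̄ = 722500.00 / 8500.00 = 85.00 in
ȳ = 975460.00 / 8500.00 = 114.76 in

x̄ = 85.00 in, ȳ = 114.76 in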